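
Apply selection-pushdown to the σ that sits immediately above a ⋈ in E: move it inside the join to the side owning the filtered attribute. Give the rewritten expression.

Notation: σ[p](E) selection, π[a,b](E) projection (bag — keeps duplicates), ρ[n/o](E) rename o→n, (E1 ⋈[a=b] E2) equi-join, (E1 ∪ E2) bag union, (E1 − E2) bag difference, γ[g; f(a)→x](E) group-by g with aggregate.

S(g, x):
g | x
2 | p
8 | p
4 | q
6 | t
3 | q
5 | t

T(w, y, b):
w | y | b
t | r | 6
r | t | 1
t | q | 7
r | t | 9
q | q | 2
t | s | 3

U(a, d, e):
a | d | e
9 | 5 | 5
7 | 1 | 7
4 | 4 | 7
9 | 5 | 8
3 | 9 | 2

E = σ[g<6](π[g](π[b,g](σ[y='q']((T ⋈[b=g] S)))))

σ filters on y, owned by the left side.
E' = σ[g<6](π[g](π[b,g]((σ[y='q'](T) ⋈[b=g] S))))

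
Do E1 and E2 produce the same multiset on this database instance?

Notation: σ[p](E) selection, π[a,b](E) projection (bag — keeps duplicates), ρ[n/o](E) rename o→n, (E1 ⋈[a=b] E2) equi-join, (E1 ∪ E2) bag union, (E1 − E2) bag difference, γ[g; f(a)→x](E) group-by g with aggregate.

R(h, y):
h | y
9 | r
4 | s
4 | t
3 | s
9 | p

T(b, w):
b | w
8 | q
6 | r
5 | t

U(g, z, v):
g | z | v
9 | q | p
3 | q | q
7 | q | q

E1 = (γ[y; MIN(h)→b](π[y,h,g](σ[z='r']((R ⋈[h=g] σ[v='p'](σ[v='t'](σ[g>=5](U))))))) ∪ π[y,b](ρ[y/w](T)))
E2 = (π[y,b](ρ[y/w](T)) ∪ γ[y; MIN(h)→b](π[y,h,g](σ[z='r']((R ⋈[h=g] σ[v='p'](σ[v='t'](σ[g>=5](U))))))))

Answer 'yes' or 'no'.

E1 per-node cardinality:
  R → 5
  U → 3
  σ[g>=5](U) → 2
  σ[v='t'](σ[g>=5](U)) → 0
  σ[v='p'](σ[v='t'](σ[g>=5](U))) → 0
  (R ⋈[h=g] σ[v='p'](σ[v='t'](σ[g>=5](U)))) → 0
  σ[z='r']((R ⋈[h=g] σ[v='p'](σ[v='t'](σ[g>=5](U))))) → 0
  π[y,h,g](σ[z='r']((R ⋈[h=g] σ[v='p'](σ[v='t'](σ[g>=5](U)))))) → 0
  γ[y; MIN(h)→b](π[y,h,g](σ[z='r']((R ⋈[h=g] σ[v='p'](σ[v='t'](σ[g>=5](U))))))) → 0
  T → 3
  ρ[y/w](T) → 3
  π[y,b](ρ[y/w](T)) → 3
  (γ[y; MIN(h)→b](π[y,h,g](σ[z='r']((R ⋈[h=g] σ[v='p'](σ[v='t'](σ[g>=5](U))))))) ∪ π[y,b](ρ[y/w](T))) → 3
E2 per-node cardinality:
  T → 3
  ρ[y/w](T) → 3
  π[y,b](ρ[y/w](T)) → 3
  R → 5
  U → 3
  σ[g>=5](U) → 2
  σ[v='t'](σ[g>=5](U)) → 0
  σ[v='p'](σ[v='t'](σ[g>=5](U))) → 0
  (R ⋈[h=g] σ[v='p'](σ[v='t'](σ[g>=5](U)))) → 0
  σ[z='r']((R ⋈[h=g] σ[v='p'](σ[v='t'](σ[g>=5](U))))) → 0
  π[y,h,g](σ[z='r']((R ⋈[h=g] σ[v='p'](σ[v='t'](σ[g>=5](U)))))) → 0
  γ[y; MIN(h)→b](π[y,h,g](σ[z='r']((R ⋈[h=g] σ[v='p'](σ[v='t'](σ[g>=5](U))))))) → 0
  (π[y,b](ρ[y/w](T)) ∪ γ[y; MIN(h)→b](π[y,h,g](σ[z='r']((R ⋈[h=g] σ[v='p'](σ[v='t'](σ[g>=5](U)))))))) → 3

E1 and E2 produce the same multiset:
y | b
q | 8
r | 6
t | 5

yes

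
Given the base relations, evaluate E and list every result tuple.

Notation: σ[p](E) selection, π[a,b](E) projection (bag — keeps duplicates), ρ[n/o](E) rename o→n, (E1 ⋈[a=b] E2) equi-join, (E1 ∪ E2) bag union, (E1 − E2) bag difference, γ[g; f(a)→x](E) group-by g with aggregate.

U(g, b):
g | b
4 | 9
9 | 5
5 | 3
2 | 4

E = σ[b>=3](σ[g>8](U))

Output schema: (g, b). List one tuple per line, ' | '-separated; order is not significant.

Per-node cardinality:
  U → 4
  σ[g>8](U) → 1
  σ[b>=3](σ[g>8](U)) → 1

== RESULT ==
g | b
9 | 5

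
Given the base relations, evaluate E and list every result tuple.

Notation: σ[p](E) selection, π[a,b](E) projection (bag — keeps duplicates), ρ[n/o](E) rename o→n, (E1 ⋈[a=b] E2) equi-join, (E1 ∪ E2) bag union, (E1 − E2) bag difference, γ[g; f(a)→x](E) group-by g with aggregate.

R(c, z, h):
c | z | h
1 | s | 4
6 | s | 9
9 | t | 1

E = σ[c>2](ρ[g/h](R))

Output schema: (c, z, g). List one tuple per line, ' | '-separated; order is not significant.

Row counts bottom-up:
  R → 3
  ρ[g/h](R) → 3
  σ[c>2](ρ[g/h](R)) → 2

== RESULT ==
c | z | g
6 | s | 9
9 | t | 1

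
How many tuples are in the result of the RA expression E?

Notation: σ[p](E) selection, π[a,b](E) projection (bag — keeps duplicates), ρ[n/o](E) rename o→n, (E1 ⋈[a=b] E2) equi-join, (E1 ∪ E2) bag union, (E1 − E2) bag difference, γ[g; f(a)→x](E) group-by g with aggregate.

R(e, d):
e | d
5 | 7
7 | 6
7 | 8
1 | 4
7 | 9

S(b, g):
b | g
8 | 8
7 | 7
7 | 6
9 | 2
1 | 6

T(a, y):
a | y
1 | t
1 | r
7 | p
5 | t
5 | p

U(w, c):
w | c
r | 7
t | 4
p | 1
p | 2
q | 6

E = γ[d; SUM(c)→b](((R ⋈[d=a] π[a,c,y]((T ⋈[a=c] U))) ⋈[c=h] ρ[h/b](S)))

Row counts bottom-up:
  R → 5
  T → 5
  U → 5
  (T ⋈[a=c] U) → 3
  π[a,c,y]((T ⋈[a=c] U)) → 3
  (R ⋈[d=a] π[a,c,y]((T ⋈[a=c] U))) → 1
  S → 5
  ρ[h/b](S) → 5
  ((R ⋈[d=a] π[a,c,y]((T ⋈[a=c] U))) ⋈[c=h] ρ[h/b](S)) → 2
  γ[d; SUM(c)→b](((R ⋈[d=a] π[a,c,y]((T ⋈[a=c] U))) ⋈[c=h] ρ[h/b](S))) → 1

|E| = 1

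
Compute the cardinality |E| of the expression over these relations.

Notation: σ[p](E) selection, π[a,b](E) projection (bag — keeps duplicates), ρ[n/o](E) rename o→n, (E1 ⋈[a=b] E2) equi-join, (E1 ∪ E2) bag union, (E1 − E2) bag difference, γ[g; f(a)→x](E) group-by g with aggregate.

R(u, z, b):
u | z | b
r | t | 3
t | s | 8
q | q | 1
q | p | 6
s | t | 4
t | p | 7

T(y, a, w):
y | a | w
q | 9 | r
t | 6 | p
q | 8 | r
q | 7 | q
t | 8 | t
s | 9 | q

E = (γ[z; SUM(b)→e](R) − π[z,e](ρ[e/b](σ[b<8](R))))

Row counts bottom-up:
  R → 6
  γ[z; SUM(b)→e](R) → 4
  R → 6
  σ[b<8](R) → 5
  ρ[e/b](σ[b<8](R)) → 5
  π[z,e](ρ[e/b](σ[b<8](R))) → 5
  (γ[z; SUM(b)→e](R) − π[z,e](ρ[e/b](σ[b<8](R)))) → 3

|E| = 3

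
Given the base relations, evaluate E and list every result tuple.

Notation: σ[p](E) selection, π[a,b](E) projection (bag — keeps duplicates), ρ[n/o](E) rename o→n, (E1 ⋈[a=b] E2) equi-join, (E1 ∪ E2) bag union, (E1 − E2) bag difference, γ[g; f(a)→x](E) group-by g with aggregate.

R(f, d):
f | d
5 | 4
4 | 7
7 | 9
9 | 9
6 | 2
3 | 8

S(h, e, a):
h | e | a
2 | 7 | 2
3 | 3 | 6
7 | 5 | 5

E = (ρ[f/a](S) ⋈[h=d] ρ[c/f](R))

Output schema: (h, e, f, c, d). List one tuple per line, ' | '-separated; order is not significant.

Stepwise |·|:
  S → 3
  ρ[f/a](S) → 3
  R → 6
  ρ[c/f](R) → 6
  (ρ[f/a](S) ⋈[h=d] ρ[c/f](R)) → 2

== RESULT ==
h | e | f | c | d
2 | 7 | 2 | 6 | 2
7 | 5 | 5 | 4 | 7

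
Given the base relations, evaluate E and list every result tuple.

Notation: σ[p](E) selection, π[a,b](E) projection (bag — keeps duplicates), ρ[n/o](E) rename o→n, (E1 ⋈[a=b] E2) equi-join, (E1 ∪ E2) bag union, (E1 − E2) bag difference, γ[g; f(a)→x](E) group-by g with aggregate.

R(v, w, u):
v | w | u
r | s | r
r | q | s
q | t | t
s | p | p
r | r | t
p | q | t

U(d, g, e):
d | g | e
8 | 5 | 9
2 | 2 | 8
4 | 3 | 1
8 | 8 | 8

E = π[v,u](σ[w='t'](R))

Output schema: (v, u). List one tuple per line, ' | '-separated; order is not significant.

Subexpression sizes:
  R → 6
  σ[w='t'](R) → 1
  π[v,u](σ[w='t'](R)) → 1

== RESULT ==
v | u
q | t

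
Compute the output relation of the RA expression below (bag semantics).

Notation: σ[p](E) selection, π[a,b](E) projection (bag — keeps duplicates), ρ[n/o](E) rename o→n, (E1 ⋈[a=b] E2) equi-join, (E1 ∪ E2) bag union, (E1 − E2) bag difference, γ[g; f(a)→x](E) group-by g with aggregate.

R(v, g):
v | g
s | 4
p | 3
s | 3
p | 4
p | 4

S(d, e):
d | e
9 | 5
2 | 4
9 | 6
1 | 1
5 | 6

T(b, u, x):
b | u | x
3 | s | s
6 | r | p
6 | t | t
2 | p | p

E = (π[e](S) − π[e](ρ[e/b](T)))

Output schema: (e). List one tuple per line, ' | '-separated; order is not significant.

Row counts bottom-up:
  S → 5
  π[e](S) → 5
  T → 4
  ρ[e/b](T) → 4
  π[e](ρ[e/b](T)) → 4
  (π[e](S) − π[e](ρ[e/b](T))) → 3

== RESULT ==
e
1
4
5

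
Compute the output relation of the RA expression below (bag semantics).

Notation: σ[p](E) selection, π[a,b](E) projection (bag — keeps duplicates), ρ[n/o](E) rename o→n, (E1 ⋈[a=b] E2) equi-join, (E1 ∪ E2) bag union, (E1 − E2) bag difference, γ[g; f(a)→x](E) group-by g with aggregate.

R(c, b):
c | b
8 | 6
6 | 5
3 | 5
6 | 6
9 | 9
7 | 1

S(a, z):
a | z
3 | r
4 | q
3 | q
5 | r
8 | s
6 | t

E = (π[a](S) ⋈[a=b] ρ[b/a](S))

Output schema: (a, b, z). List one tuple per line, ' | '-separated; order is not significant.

Subexpression sizes:
  S → 6
  π[a](S) → 6
  S → 6
  ρ[b/a](S) → 6
  (π[a](S) ⋈[a=b] ρ[b/a](S)) → 8

== RESULT ==
a | b | z
3 | 3 | q
3 | 3 | q
3 | 3 | r
3 | 3 | r
4 | 4 | q
5 | 5 | r
6 | 6 | t
8 | 8 | s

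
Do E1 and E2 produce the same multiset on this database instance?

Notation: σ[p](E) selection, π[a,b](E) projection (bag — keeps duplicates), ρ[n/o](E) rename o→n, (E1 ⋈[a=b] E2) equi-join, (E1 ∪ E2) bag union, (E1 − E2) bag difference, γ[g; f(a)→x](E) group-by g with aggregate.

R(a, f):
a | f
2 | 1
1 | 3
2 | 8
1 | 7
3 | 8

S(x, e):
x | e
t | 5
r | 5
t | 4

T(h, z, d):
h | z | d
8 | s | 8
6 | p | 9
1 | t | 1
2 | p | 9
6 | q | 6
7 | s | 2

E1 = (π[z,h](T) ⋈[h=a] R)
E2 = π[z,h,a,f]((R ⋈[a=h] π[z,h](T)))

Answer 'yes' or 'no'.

E1 subexpression sizes:
  T → 6
  π[z,h](T) → 6
  R → 5
  (π[z,h](T) ⋈[h=a] R) → 4
E2 subexpression sizes:
  R → 5
  T → 6
  π[z,h](T) → 6
  (R ⋈[a=h] π[z,h](T)) → 4
  π[z,h,a,f]((R ⋈[a=h] π[z,h](T))) → 4

E1 and E2 produce the same multiset:
z | h | a | f
p | 2 | 2 | 1
p | 2 | 2 | 8
t | 1 | 1 | 3
t | 1 | 1 | 7

yes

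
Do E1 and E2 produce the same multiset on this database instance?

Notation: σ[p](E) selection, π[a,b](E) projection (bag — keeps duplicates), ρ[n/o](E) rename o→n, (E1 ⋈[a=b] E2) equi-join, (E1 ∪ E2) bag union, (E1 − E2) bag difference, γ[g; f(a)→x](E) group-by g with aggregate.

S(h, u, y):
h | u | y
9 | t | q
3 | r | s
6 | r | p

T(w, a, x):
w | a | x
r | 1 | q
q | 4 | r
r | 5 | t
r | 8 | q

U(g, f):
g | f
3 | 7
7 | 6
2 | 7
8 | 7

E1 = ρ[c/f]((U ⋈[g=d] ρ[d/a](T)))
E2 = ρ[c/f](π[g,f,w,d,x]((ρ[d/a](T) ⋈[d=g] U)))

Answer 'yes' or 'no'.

E1 row counts bottom-up:
  U → 4
  T → 4
  ρ[d/a](T) → 4
  (U ⋈[g=d] ρ[d/a](T)) → 1
  ρ[c/f]((U ⋈[g=d] ρ[d/a](T))) → 1
E2 row counts bottom-up:
  T → 4
  ρ[d/a](T) → 4
  U → 4
  (ρ[d/a](T) ⋈[d=g] U) → 1
  π[g,f,w,d,x]((ρ[d/a](T) ⋈[d=g] U)) → 1
  ρ[c/f](π[g,f,w,d,x]((ρ[d/a](T) ⋈[d=g] U))) → 1

E1 and E2 produce the same multiset:
g | c | w | d | x
8 | 7 | r | 8 | q

yes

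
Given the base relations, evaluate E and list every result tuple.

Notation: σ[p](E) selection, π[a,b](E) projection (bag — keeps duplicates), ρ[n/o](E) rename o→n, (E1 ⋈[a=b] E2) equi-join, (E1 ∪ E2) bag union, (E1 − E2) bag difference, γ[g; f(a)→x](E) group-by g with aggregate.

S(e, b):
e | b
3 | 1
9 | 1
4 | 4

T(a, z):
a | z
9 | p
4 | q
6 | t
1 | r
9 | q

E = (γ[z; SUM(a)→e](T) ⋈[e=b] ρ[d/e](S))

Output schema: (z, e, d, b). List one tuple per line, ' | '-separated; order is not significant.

Subexpression sizes:
  T → 5
  γ[z; SUM(a)→e](T) → 4
  S → 3
  ρ[d/e](S) → 3
  (γ[z; SUM(a)→e](T) ⋈[e=b] ρ[d/e](S)) → 2

== RESULT ==
z | e | d | b
r | 1 | 3 | 1
r | 1 | 9 | 1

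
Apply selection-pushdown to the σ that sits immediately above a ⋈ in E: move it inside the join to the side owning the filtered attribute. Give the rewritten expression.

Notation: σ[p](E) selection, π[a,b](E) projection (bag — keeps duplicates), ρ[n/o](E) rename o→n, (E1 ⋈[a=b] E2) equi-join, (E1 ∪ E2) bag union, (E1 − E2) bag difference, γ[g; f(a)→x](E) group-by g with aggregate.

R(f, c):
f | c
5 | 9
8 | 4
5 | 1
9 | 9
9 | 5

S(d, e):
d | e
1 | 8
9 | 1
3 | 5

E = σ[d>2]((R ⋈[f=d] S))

σ filters on d, owned by the right side.
E' = (R ⋈[f=d] σ[d>2](S))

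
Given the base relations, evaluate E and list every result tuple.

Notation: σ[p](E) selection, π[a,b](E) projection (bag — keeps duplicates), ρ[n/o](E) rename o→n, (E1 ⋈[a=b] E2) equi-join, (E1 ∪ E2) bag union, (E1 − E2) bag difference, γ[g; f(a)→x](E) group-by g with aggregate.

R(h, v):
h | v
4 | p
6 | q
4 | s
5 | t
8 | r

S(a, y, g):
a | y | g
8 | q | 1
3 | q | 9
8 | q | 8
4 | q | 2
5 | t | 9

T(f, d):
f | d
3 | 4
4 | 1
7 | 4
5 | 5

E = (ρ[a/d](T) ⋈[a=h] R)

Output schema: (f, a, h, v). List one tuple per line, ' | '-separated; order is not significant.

Per-node cardinality:
  T → 4
  ρ[a/d](T) → 4
  R → 5
  (ρ[a/d](T) ⋈[a=h] R) → 5

== RESULT ==
f | a | h | v
3 | 4 | 4 | p
3 | 4 | 4 | s
5 | 5 | 5 | t
7 | 4 | 4 | p
7 | 4 | 4 | s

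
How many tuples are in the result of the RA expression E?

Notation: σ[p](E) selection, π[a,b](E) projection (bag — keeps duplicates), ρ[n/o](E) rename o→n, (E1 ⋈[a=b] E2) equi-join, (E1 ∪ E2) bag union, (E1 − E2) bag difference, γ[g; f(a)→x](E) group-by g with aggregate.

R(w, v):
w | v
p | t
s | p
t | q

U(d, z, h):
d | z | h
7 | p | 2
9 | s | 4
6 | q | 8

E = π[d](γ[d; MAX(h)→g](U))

Row counts bottom-up:
  U → 3
  γ[d; MAX(h)→g](U) → 3
  π[d](γ[d; MAX(h)→g](U)) → 3

|E| = 3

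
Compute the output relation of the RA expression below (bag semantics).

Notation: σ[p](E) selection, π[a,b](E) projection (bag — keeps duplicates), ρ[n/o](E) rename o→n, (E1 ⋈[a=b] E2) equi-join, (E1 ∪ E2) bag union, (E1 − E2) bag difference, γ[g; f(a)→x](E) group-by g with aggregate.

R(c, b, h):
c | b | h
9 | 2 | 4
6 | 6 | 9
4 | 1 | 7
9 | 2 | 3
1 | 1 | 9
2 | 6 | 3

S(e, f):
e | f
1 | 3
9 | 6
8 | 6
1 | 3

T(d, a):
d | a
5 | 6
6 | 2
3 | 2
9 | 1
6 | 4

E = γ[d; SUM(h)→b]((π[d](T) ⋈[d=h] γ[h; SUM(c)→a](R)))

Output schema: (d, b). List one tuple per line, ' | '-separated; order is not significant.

Subexpression sizes:
  T → 5
  π[d](T) → 5
  R → 6
  γ[h; SUM(c)→a](R) → 4
  (π[d](T) ⋈[d=h] γ[h; SUM(c)→a](R)) → 2
  γ[d; SUM(h)→b]((π[d](T) ⋈[d=h] γ[h; SUM(c)→a](R))) → 2

== RESULT ==
d | b
3 | 3
9 | 9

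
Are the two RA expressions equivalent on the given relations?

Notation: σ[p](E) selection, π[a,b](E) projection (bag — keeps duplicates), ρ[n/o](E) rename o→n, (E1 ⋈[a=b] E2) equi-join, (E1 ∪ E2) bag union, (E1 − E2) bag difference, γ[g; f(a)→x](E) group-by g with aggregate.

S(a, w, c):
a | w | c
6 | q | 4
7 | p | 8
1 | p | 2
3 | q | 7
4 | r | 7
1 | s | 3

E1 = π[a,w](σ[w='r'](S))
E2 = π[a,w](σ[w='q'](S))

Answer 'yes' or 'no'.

E1 subexpression sizes:
  S → 6
  σ[w='r'](S) → 1
  π[a,w](σ[w='r'](S)) → 1
E2 subexpression sizes:
  S → 6
  σ[w='q'](S) → 2
  π[a,w](σ[w='q'](S)) → 2

E1 result:
a | w
4 | r
E2 result:
a | w
3 | q
6 | q
Witness: (4, 'r') appears 1× in E1 but 0× in E2.

no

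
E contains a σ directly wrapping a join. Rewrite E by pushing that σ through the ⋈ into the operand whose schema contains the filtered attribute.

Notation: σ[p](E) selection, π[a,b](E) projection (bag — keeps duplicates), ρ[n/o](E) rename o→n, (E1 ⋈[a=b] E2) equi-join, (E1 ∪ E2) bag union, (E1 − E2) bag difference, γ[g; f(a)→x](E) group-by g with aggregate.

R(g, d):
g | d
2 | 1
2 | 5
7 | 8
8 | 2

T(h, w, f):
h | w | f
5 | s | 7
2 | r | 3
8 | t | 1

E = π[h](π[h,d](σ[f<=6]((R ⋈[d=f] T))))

σ filters on f, owned by the right side.
E' = π[h](π[h,d]((R ⋈[d=f] σ[f<=6](T))))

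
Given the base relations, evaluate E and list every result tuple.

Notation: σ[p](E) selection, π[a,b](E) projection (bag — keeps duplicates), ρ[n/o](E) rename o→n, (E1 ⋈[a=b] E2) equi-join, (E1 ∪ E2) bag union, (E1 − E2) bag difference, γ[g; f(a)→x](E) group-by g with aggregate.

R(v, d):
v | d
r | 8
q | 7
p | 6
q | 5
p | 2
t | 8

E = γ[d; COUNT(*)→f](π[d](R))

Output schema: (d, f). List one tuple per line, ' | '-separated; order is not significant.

Row counts bottom-up:
  R → 6
  π[d](R) → 6
  γ[d; COUNT(*)→f](π[d](R)) → 5

== RESULT ==
d | f
2 | 1
5 | 1
6 | 1
7 | 1
8 | 2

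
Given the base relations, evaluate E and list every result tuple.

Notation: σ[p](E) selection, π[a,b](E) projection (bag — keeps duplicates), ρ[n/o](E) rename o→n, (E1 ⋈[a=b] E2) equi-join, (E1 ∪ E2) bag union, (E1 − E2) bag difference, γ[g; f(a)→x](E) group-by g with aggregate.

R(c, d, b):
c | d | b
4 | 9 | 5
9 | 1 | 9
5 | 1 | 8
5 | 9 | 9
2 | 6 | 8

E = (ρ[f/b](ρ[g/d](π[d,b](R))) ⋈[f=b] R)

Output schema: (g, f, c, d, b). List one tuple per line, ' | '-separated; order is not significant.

Row counts bottom-up:
  R → 5
  π[d,b](R) → 5
  ρ[g/d](π[d,b](R)) → 5
  ρ[f/b](ρ[g/d](π[d,b](R))) → 5
  R → 5
  (ρ[f/b](ρ[g/d](π[d,b](R))) ⋈[f=b] R) → 9

== RESULT ==
g | f | c | d | b
1 | 8 | 2 | 6 | 8
1 | 8 | 5 | 1 | 8
1 | 9 | 5 | 9 | 9
1 | 9 | 9 | 1 | 9
6 | 8 | 2 | 6 | 8
6 | 8 | 5 | 1 | 8
9 | 5 | 4 | 9 | 5
9 | 9 | 5 | 9 | 9
9 | 9 | 9 | 1 | 9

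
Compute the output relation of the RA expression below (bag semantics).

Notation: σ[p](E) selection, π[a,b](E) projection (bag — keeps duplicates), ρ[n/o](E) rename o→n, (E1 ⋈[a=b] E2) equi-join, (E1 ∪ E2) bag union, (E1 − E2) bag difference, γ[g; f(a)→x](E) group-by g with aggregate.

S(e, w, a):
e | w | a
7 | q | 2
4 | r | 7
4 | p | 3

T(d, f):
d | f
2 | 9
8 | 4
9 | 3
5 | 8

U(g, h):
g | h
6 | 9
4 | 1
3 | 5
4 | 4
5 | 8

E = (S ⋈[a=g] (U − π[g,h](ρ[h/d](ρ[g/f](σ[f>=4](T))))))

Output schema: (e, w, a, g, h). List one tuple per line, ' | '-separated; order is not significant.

Per-node cardinality:
  S → 3
  U → 5
  T → 4
  σ[f>=4](T) → 3
  ρ[g/f](σ[f>=4](T)) → 3
  ρ[h/d](ρ[g/f](σ[f>=4](T))) → 3
  π[g,h](ρ[h/d](ρ[g/f](σ[f>=4](T)))) → 3
  (U − π[g,h](ρ[h/d](ρ[g/f](σ[f>=4](T))))) → 5
  (S ⋈[a=g] (U − π[g,h](ρ[h/d](ρ[g/f](σ[f>=4](T)))))) → 1

== RESULT ==
e | w | a | g | h
4 | p | 3 | 3 | 5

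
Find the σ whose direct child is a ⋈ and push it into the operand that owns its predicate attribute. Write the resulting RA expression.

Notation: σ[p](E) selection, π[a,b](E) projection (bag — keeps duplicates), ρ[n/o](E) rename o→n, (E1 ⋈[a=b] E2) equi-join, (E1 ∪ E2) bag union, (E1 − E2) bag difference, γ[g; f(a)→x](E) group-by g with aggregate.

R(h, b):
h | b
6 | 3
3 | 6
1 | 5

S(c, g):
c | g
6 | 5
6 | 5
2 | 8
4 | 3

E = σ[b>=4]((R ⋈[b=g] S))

σ filters on b, owned by the left side.
E' = (σ[b>=4](R) ⋈[b=g] S)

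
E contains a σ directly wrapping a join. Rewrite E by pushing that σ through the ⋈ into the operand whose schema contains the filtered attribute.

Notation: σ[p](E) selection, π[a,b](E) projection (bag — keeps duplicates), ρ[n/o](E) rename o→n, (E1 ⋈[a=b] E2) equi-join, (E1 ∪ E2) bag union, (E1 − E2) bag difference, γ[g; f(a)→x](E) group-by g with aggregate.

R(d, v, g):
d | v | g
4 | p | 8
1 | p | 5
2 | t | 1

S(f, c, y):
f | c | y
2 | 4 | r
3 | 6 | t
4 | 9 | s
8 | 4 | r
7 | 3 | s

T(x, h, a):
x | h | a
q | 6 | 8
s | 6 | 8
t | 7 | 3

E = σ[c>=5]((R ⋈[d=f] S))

σ filters on c, owned by the right side.
E' = (R ⋈[d=f] σ[c>=5](S))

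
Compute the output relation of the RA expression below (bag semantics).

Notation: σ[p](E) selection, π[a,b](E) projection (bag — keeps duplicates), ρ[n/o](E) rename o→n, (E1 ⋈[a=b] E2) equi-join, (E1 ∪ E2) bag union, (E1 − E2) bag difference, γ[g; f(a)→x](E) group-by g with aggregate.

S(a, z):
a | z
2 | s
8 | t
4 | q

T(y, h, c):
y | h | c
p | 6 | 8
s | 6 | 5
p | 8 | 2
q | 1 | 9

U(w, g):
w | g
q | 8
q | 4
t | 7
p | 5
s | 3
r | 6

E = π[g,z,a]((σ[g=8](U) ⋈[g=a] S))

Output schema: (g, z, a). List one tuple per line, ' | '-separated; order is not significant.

Subexpression sizes:
  U → 6
  σ[g=8](U) → 1
  S → 3
  (σ[g=8](U) ⋈[g=a] S) → 1
  π[g,z,a]((σ[g=8](U) ⋈[g=a] S)) → 1

== RESULT ==
g | z | a
8 | t | 8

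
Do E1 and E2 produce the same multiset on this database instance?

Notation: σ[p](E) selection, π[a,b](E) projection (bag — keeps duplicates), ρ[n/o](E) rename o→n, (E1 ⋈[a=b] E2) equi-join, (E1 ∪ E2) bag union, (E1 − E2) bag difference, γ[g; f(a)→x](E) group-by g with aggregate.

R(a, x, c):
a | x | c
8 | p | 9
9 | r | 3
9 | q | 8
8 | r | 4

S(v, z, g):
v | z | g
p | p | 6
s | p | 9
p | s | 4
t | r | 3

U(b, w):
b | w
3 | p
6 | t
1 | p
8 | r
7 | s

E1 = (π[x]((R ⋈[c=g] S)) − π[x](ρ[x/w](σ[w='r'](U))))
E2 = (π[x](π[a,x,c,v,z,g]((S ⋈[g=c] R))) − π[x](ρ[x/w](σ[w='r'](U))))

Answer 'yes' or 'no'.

E1 stepwise |·|:
  R → 4
  S → 4
  (R ⋈[c=g] S) → 3
  π[x]((R ⋈[c=g] S)) → 3
  U → 5
  σ[w='r'](U) → 1
  ρ[x/w](σ[w='r'](U)) → 1
  π[x](ρ[x/w](σ[w='r'](U))) → 1
  (π[x]((R ⋈[c=g] S)) − π[x](ρ[x/w](σ[w='r'](U)))) → 2
E2 stepwise |·|:
  S → 4
  R → 4
  (S ⋈[g=c] R) → 3
  π[a,x,c,v,z,g]((S ⋈[g=c] R)) → 3
  π[x](π[a,x,c,v,z,g]((S ⋈[g=c] R))) → 3
  U → 5
  σ[w='r'](U) → 1
  ρ[x/w](σ[w='r'](U)) → 1
  π[x](ρ[x/w](σ[w='r'](U))) → 1
  (π[x](π[a,x,c,v,z,g]((S ⋈[g=c] R))) − π[x](ρ[x/w](σ[w='r'](U)))) → 2

E1 and E2 produce the same multiset:
x
p
r

yes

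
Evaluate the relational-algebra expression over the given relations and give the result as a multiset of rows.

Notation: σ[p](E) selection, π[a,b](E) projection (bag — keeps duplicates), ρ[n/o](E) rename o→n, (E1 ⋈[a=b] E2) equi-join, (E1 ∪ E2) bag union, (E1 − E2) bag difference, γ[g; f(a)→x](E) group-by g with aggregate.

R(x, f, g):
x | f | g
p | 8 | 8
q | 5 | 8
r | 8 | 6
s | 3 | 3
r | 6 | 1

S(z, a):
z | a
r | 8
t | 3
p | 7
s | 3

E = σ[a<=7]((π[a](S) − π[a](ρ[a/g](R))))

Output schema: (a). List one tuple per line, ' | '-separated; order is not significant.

Row counts bottom-up:
  S → 4
  π[a](S) → 4
  R → 5
  ρ[a/g](R) → 5
  π[a](ρ[a/g](R)) → 5
  (π[a](S) − π[a](ρ[a/g](R))) → 2
  σ[a<=7]((π[a](S) − π[a](ρ[a/g](R)))) → 2

== RESULT ==
a
3
7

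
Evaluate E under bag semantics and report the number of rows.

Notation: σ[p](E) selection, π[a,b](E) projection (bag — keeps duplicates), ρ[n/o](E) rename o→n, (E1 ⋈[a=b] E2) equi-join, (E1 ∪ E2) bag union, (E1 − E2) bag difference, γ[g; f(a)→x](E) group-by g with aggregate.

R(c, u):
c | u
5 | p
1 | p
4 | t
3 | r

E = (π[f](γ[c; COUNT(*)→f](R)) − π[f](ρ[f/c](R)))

Row counts bottom-up:
  R → 4
  γ[c; COUNT(*)→f](R) → 4
  π[f](γ[c; COUNT(*)→f](R)) → 4
  R → 4
  ρ[f/c](R) → 4
  π[f](ρ[f/c](R)) → 4
  (π[f](γ[c; COUNT(*)→f](R)) − π[f](ρ[f/c](R))) → 3

|E| = 3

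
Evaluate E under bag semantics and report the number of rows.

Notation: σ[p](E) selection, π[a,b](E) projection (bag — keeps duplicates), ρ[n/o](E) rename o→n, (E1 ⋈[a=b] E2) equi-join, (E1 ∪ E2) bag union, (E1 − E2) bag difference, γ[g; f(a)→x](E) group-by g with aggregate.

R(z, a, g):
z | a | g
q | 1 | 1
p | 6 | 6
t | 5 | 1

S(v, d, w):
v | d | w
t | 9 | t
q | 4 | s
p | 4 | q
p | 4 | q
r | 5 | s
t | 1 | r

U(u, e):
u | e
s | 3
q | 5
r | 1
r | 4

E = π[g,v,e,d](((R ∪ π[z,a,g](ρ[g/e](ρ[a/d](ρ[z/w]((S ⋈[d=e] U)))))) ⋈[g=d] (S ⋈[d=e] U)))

Per-node cardinality:
  R → 3
  S → 6
  U → 4
  (S ⋈[d=e] U) → 5
  ρ[z/w]((S ⋈[d=e] U)) → 5
  ρ[a/d](ρ[z/w]((S ⋈[d=e] U))) → 5
  ρ[g/e](ρ[a/d](ρ[z/w]((S ⋈[d=e] U)))) → 5
  π[z,a,g](ρ[g/e](ρ[a/d](ρ[z/w]((S ⋈[d=e] U))))) → 5
  (R ∪ π[z,a,g](ρ[g/e](ρ[a/d](ρ[z/w]((S ⋈[d=e] U)))))) → 8
  S → 6
  U → 4
  (S ⋈[d=e] U) → 5
  ((R ∪ π[z,a,g](ρ[g/e](ρ[a/d](ρ[z/w]((S ⋈[d=e] U)))))) ⋈[g=d] (S ⋈[d=e] U)) → 13
  π[g,v,e,d](((R ∪ π[z,a,g](ρ[g/e](ρ[a/d](ρ[z/w]((S ⋈[d=e] U)))))) ⋈[g=d] (S ⋈[d=e] U))) → 13

|E| = 13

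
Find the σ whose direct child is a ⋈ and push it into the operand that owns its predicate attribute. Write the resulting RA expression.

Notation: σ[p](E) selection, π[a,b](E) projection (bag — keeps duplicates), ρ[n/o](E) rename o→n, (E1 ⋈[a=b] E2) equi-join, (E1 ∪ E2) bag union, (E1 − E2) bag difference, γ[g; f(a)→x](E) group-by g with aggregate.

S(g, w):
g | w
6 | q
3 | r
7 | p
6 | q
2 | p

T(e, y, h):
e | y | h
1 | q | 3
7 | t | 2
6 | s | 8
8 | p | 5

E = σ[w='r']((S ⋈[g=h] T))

σ filters on w, owned by the left side.
E' = (σ[w='r'](S) ⋈[g=h] T)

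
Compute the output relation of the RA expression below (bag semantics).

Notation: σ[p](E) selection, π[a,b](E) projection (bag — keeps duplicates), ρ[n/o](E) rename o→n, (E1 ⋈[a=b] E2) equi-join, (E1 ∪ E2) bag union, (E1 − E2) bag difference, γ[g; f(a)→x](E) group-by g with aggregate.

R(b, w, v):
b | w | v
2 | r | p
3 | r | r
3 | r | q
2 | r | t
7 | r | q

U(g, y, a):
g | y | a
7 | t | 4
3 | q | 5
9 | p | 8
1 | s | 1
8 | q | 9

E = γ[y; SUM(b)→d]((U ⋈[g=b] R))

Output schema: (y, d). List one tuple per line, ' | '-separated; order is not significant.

Per-node cardinality:
  U → 5
  R → 5
  (U ⋈[g=b] R) → 3
  γ[y; SUM(b)→d]((U ⋈[g=b] R)) → 2

== RESULT ==
y | d
q | 6
t | 7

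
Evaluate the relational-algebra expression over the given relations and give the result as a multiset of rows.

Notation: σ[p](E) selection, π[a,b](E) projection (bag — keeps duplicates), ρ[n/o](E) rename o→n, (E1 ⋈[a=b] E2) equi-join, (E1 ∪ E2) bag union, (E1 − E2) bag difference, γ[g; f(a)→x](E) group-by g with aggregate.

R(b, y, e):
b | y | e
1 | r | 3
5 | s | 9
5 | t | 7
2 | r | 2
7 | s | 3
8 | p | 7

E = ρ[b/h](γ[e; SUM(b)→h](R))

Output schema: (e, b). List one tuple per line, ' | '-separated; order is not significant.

Row counts bottom-up:
  R → 6
  γ[e; SUM(b)→h](R) → 4
  ρ[b/h](γ[e; SUM(b)→h](R)) → 4

== RESULT ==
e | b
2 | 2
3 | 8
7 | 13
9 | 5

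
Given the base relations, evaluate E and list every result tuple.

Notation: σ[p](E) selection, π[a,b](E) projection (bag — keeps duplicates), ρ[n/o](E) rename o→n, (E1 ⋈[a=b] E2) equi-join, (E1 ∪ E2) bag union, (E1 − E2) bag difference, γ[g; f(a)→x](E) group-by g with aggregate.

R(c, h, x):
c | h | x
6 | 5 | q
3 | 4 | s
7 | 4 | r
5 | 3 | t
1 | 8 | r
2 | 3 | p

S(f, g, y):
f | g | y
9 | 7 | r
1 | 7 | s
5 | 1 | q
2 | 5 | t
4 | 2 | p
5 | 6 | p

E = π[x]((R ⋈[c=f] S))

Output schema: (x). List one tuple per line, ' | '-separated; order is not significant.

Per-node cardinality:
  R → 6
  S → 6
  (R ⋈[c=f] S) → 4
  π[x]((R ⋈[c=f] S)) → 4

== RESULT ==
x
p
r
t
t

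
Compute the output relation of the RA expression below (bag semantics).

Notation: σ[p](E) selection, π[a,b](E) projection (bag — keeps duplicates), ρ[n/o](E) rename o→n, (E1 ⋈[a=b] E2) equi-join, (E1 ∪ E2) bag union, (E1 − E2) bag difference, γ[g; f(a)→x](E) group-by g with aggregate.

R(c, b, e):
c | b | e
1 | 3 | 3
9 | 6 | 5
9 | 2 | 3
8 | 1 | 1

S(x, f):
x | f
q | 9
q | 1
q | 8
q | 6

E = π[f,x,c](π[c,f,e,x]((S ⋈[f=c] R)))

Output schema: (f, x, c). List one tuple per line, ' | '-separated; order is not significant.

Per-node cardinality:
  S → 4
  R → 4
  (S ⋈[f=c] R) → 4
  π[c,f,e,x]((S ⋈[f=c] R)) → 4
  π[f,x,c](π[c,f,e,x]((S ⋈[f=c] R))) → 4

== RESULT ==
f | x | c
1 | q | 1
8 | q | 8
9 | q | 9
9 | q | 9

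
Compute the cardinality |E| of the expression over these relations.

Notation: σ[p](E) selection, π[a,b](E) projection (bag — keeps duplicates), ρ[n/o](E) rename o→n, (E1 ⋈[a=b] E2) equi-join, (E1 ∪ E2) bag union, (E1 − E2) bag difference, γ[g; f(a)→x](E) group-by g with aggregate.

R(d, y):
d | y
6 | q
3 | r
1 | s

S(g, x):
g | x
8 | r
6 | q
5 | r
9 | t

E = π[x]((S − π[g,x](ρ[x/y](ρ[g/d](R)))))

Stepwise |·|:
  S → 4
  R → 3
  ρ[g/d](R) → 3
  ρ[x/y](ρ[g/d](R)) → 3
  π[g,x](ρ[x/y](ρ[g/d](R))) → 3
  (S − π[g,x](ρ[x/y](ρ[g/d](R)))) → 3
  π[x]((S − π[g,x](ρ[x/y](ρ[g/d](R))))) → 3

|E| = 3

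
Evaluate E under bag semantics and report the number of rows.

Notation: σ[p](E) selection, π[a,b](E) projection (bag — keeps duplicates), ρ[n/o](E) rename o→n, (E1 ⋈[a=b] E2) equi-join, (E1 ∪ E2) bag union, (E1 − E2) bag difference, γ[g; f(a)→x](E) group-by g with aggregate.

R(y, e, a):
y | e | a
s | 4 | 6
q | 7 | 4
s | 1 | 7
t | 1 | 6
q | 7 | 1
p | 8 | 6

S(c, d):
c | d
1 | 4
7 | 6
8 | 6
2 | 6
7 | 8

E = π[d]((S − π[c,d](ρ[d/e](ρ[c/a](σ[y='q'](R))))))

Subexpression sizes:
  S → 5
  R → 6
  σ[y='q'](R) → 2
  ρ[c/a](σ[y='q'](R)) → 2
  ρ[d/e](ρ[c/a](σ[y='q'](R))) → 2
  π[c,d](ρ[d/e](ρ[c/a](σ[y='q'](R)))) → 2
  (S − π[c,d](ρ[d/e](ρ[c/a](σ[y='q'](R))))) → 5
  π[d]((S − π[c,d](ρ[d/e](ρ[c/a](σ[y='q'](R)))))) → 5

|E| = 5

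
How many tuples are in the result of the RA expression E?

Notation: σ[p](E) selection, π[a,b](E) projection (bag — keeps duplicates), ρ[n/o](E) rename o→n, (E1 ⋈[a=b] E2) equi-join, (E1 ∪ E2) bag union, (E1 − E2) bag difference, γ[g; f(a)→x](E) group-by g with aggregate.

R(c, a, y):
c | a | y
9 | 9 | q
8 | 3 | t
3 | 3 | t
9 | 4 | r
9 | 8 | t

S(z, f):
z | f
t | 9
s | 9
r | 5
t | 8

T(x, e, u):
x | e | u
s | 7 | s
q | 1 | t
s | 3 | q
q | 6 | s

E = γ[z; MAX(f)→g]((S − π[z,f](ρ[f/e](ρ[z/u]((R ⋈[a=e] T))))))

Subexpression sizes:
  S → 4
  R → 5
  T → 4
  (R ⋈[a=e] T) → 2
  ρ[z/u]((R ⋈[a=e] T)) → 2
  ρ[f/e](ρ[z/u]((R ⋈[a=e] T))) → 2
  π[z,f](ρ[f/e](ρ[z/u]((R ⋈[a=e] T)))) → 2
  (S − π[z,f](ρ[f/e](ρ[z/u]((R ⋈[a=e] T))))) → 4
  γ[z; MAX(f)→g]((S − π[z,f](ρ[f/e](ρ[z/u]((R ⋈[a=e] T)))))) → 3

|E| = 3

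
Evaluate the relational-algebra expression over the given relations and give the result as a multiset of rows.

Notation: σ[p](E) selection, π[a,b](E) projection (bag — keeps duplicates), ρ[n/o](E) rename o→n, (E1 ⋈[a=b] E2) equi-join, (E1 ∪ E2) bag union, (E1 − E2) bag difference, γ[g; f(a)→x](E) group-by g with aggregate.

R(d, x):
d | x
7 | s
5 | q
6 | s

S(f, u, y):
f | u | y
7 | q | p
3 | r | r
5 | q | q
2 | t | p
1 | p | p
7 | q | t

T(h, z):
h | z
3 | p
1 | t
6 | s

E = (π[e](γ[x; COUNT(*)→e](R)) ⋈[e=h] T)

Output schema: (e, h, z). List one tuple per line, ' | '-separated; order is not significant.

Stepwise |·|:
  R → 3
  γ[x; COUNT(*)→e](R) → 2
  π[e](γ[x; COUNT(*)→e](R)) → 2
  T → 3
  (π[e](γ[x; COUNT(*)→e](R)) ⋈[e=h] T) → 1

== RESULT ==
e | h | z
1 | 1 | t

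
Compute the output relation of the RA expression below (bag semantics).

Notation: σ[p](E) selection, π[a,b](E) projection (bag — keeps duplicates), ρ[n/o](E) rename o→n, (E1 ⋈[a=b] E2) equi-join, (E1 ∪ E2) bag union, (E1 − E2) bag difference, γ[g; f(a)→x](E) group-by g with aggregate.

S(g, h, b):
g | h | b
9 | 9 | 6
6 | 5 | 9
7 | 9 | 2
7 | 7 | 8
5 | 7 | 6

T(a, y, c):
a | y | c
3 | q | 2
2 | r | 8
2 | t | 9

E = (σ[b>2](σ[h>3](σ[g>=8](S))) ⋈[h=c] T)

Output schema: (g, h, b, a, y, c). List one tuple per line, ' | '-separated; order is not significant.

Row counts bottom-up:
  S → 5
  σ[g>=8](S) → 1
  σ[h>3](σ[g>=8](S)) → 1
  σ[b>2](σ[h>3](σ[g>=8](S))) → 1
  T → 3
  (σ[b>2](σ[h>3](σ[g>=8](S))) ⋈[h=c] T) → 1

== RESULT ==
g | h | b | a | y | c
9 | 9 | 6 | 2 | t | 9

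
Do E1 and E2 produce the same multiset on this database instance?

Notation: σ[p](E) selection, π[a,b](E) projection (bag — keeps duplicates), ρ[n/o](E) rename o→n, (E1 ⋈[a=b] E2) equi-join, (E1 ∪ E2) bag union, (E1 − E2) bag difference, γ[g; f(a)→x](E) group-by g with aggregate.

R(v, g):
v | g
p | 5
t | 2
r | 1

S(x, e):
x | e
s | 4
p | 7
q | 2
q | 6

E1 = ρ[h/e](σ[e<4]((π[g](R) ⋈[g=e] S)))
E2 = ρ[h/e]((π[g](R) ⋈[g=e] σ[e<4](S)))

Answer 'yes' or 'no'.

E1 per-node cardinality:
  R → 3
  π[g](R) → 3
  S → 4
  (π[g](R) ⋈[g=e] S) → 1
  σ[e<4]((π[g](R) ⋈[g=e] S)) → 1
  ρ[h/e](σ[e<4]((π[g](R) ⋈[g=e] S))) → 1
E2 per-node cardinality:
  R → 3
  π[g](R) → 3
  S → 4
  σ[e<4](S) → 1
  (π[g](R) ⋈[g=e] σ[e<4](S)) → 1
  ρ[h/e]((π[g](R) ⋈[g=e] σ[e<4](S))) → 1

E1 and E2 produce the same multiset:
g | x | h
2 | q | 2

yes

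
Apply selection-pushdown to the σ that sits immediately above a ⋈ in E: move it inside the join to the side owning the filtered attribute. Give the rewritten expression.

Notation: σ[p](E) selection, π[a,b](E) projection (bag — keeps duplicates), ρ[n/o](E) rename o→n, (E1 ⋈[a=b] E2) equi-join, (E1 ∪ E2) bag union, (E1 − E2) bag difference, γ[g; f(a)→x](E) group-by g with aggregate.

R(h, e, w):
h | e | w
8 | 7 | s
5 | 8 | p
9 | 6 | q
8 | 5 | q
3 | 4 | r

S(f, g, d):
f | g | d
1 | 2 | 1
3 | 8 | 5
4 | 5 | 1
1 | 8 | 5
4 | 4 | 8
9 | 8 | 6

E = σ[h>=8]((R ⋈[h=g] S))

σ filters on h, owned by the left side.
E' = (σ[h>=8](R) ⋈[h=g] S)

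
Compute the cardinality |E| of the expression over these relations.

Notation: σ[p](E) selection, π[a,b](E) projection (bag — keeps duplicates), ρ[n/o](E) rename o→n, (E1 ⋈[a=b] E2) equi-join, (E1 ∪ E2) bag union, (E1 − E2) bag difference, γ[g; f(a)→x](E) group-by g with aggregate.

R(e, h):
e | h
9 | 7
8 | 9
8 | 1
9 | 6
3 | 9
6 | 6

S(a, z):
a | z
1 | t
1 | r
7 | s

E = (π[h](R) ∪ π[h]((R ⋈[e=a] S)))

Stepwise |·|:
  R → 6
  π[h](R) → 6
  R → 6
  S → 3
  (R ⋈[e=a] S) → 0
  π[h]((R ⋈[e=a] S)) → 0
  (π[h](R) ∪ π[h]((R ⋈[e=a] S))) → 6

|E| = 6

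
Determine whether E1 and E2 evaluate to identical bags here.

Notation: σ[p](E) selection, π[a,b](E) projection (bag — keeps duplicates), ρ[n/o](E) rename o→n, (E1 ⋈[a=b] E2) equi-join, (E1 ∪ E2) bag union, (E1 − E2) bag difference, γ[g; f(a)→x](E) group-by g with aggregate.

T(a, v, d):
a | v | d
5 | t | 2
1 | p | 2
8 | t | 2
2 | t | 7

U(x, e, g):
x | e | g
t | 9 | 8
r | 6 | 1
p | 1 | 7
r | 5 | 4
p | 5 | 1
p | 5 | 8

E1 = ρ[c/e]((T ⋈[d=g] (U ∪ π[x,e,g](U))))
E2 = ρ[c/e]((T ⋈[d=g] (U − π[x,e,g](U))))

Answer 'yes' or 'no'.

E1 row counts bottom-up:
  T → 4
  U → 6
  U → 6
  π[x,e,g](U) → 6
  (U ∪ π[x,e,g](U)) → 12
  (T ⋈[d=g] (U ∪ π[x,e,g](U))) → 2
  ρ[c/e]((T ⋈[d=g] (U ∪ π[x,e,g](U)))) → 2
E2 row counts bottom-up:
  T → 4
  U → 6
  U → 6
  π[x,e,g](U) → 6
  (U − π[x,e,g](U)) → 0
  (T ⋈[d=g] (U − π[x,e,g](U))) → 0
  ρ[c/e]((T ⋈[d=g] (U − π[x,e,g](U)))) → 0

E1 result:
a | v | d | x | c | g
2 | t | 7 | p | 1 | 7
2 | t | 7 | p | 1 | 7
E2 result:
a | v | d | x | c | g
(0 rows)
Witness: (2, 't', 7, 'p', 1, 7) appears 2× in E1 but 0× in E2.

no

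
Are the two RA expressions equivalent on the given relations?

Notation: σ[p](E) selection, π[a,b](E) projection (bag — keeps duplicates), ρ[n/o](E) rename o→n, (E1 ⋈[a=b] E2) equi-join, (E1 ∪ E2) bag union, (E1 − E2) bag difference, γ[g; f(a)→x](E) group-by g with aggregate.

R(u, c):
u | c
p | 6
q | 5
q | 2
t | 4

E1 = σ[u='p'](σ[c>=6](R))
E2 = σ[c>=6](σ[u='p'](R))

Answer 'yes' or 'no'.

E1 stepwise |·|:
  R → 4
  σ[c>=6](R) → 1
  σ[u='p'](σ[c>=6](R)) → 1
E2 stepwise |·|:
  R → 4
  σ[u='p'](R) → 1
  σ[c>=6](σ[u='p'](R)) → 1

E1 and E2 produce the same multiset:
u | c
p | 6

yes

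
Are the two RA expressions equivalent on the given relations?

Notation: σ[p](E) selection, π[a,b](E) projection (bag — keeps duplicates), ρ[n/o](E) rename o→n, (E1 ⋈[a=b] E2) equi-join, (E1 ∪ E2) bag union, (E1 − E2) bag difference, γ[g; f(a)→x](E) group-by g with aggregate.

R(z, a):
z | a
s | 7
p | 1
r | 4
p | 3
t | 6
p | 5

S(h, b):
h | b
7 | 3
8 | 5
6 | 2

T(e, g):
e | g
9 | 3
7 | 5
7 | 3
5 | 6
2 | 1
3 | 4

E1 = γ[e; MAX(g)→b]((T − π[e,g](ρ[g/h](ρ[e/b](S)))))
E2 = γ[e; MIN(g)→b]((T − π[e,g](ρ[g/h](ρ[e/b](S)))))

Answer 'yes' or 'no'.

E1 subexpression sizes:
  T → 6
  S → 3
  ρ[e/b](S) → 3
  ρ[g/h](ρ[e/b](S)) → 3
  π[e,g](ρ[g/h](ρ[e/b](S))) → 3
  (T − π[e,g](ρ[g/h](ρ[e/b](S)))) → 6
  γ[e; MAX(g)→b]((T − π[e,g](ρ[g/h](ρ[e/b](S))))) → 5
E2 subexpression sizes:
  T → 6
  S → 3
  ρ[e/b](S) → 3
  ρ[g/h](ρ[e/b](S)) → 3
  π[e,g](ρ[g/h](ρ[e/b](S))) → 3
  (T − π[e,g](ρ[g/h](ρ[e/b](S)))) → 6
  γ[e; MIN(g)→b]((T − π[e,g](ρ[g/h](ρ[e/b](S))))) → 5

E1 result:
e | b
2 | 1
3 | 4
5 | 6
7 | 5
9 | 3
E2 result:
e | b
2 | 1
3 | 4
5 | 6
7 | 3
9 | 3
Witness: (7, 3) appears 0× in E1 but 1× in E2.

no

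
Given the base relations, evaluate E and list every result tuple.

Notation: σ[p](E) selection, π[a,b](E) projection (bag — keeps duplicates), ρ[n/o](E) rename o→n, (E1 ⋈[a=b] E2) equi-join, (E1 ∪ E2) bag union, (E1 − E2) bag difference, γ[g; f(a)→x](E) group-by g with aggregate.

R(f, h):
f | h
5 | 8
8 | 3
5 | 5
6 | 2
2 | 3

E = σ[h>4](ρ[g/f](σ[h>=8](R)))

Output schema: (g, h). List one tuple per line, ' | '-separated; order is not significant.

Stepwise |·|:
  R → 5
  σ[h>=8](R) → 1
  ρ[g/f](σ[h>=8](R)) → 1
  σ[h>4](ρ[g/f](σ[h>=8](R))) → 1

== RESULT ==
g | h
5 | 8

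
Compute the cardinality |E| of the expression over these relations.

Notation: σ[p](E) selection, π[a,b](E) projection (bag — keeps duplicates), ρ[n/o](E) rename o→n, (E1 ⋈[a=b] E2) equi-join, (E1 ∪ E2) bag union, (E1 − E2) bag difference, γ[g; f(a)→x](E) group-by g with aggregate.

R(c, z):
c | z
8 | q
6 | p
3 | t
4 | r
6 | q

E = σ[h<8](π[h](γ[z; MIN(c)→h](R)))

Stepwise |·|:
  R → 5
  γ[z; MIN(c)→h](R) → 4
  π[h](γ[z; MIN(c)→h](R)) → 4
  σ[h<8](π[h](γ[z; MIN(c)→h](R))) → 4

|E| = 4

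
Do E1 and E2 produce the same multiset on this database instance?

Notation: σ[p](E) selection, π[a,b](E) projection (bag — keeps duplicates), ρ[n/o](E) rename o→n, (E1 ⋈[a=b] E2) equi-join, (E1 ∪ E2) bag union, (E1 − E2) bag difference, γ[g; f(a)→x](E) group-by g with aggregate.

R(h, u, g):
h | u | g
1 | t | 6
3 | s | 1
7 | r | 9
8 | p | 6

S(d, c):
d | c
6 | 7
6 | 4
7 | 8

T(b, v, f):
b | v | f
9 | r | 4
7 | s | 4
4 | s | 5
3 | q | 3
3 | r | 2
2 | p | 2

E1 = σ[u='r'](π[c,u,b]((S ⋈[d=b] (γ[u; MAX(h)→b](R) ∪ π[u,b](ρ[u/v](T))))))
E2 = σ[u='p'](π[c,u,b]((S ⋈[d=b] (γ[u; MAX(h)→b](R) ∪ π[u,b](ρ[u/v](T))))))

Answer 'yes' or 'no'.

E1 row counts bottom-up:
  S → 3
  R → 4
  γ[u; MAX(h)→b](R) → 4
  T → 6
  ρ[u/v](T) → 6
  π[u,b](ρ[u/v](T)) → 6
  (γ[u; MAX(h)→b](R) ∪ π[u,b](ρ[u/v](T))) → 10
  (S ⋈[d=b] (γ[u; MAX(h)→b](R) ∪ π[u,b](ρ[u/v](T)))) → 2
  π[c,u,b]((S ⋈[d=b] (γ[u; MAX(h)→b](R) ∪ π[u,b](ρ[u/v](T))))) → 2
  σ[u='r'](π[c,u,b]((S ⋈[d=b] (γ[u; MAX(h)→b](R) ∪ π[u,b](ρ[u/v](T)))))) → 1
E2 row counts bottom-up:
  S → 3
  R → 4
  γ[u; MAX(h)→b](R) → 4
  T → 6
  ρ[u/v](T) → 6
  π[u,b](ρ[u/v](T)) → 6
  (γ[u; MAX(h)→b](R) ∪ π[u,b](ρ[u/v](T))) → 10
  (S ⋈[d=b] (γ[u; MAX(h)→b](R) ∪ π[u,b](ρ[u/v](T)))) → 2
  π[c,u,b]((S ⋈[d=b] (γ[u; MAX(h)→b](R) ∪ π[u,b](ρ[u/v](T))))) → 2
  σ[u='p'](π[c,u,b]((S ⋈[d=b] (γ[u; MAX(h)→b](R) ∪ π[u,b](ρ[u/v](T)))))) → 0

E1 result:
c | u | b
8 | r | 7
E2 result:
c | u | b
(0 rows)
Witness: (8, 'r', 7) appears 1× in E1 but 0× in E2.

no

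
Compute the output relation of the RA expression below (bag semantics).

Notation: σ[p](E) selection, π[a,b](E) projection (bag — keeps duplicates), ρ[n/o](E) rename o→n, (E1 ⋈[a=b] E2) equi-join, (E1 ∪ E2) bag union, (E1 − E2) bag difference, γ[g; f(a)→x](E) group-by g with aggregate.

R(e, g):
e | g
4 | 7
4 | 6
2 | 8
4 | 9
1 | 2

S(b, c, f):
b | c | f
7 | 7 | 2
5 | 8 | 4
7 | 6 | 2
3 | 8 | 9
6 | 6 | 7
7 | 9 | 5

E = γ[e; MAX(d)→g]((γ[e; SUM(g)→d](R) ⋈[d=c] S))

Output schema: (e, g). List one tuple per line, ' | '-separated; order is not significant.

Row counts bottom-up:
  R → 5
  γ[e; SUM(g)→d](R) → 3
  S → 6
  (γ[e; SUM(g)→d](R) ⋈[d=c] S) → 2
  γ[e; MAX(d)→g]((γ[e; SUM(g)→d](R) ⋈[d=c] S)) → 1

== RESULT ==
e | g
2 | 8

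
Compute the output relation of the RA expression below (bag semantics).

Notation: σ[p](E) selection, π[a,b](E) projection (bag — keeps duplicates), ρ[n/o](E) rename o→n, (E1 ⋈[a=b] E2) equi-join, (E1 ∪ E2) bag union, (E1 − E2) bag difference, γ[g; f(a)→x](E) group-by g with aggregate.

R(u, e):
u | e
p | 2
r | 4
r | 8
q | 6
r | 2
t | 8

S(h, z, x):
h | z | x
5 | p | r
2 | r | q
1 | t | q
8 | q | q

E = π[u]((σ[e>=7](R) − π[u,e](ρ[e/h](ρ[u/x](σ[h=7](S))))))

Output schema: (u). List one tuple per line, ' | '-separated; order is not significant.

Row counts bottom-up:
  R → 6
  σ[e>=7](R) → 2
  S → 4
  σ[h=7](S) → 0
  ρ[u/x](σ[h=7](S)) → 0
  ρ[e/h](ρ[u/x](σ[h=7](S))) → 0
  π[u,e](ρ[e/h](ρ[u/x](σ[h=7](S)))) → 0
  (σ[e>=7](R) − π[u,e](ρ[e/h](ρ[u/x](σ[h=7](S))))) → 2
  π[u]((σ[e>=7](R) − π[u,e](ρ[e/h](ρ[u/x](σ[h=7](S)))))) → 2

== RESULT ==
u
r
t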